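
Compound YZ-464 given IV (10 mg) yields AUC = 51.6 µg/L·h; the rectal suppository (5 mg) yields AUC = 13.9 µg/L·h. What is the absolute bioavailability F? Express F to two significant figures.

F = (AUC_ev / D_ev) / (AUC_iv / D_iv)
  = (13.9/5) / (51.6/10)
  = 2.78 / 5.16 = 0.5388

F = 0.54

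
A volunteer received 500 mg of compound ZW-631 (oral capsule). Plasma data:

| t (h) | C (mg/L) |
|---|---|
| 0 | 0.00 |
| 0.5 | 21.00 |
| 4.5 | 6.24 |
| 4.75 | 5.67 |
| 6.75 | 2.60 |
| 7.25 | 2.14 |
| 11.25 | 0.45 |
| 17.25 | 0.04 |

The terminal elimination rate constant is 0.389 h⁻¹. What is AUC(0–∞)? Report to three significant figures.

AUC = 77.4 mg/L·h

Trapezoidal AUC_0→17.25:
  [0→0.5]: (0.00+21.00)/2 × 0.5 = 5.25
  [0.5→4.5]: (21.00+6.24)/2 × 4 = 54.48
  [4.5→4.75]: (6.24+5.67)/2 × 0.25 = 1.48875
  [4.75→6.75]: (5.67+2.60)/2 × 2 = 8.27
  [6.75→7.25]: (2.60+2.14)/2 × 0.5 = 1.185
  [7.25→11.25]: (2.14+0.45)/2 × 4 = 5.18
  [11.25→17.25]: (0.45+0.04)/2 × 6 = 1.47
  Sum = 77.32375 mg/L·h
Extrapolated tail: C_last / k_e = 0.04 / 0.389 = 0.103
AUC_0→∞ = 77.32375 + 0.103 = 77.42675 mg/L·h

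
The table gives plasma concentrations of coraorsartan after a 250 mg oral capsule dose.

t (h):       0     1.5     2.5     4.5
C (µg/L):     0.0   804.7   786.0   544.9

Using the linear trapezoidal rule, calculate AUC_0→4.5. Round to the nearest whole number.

Trapezoidal AUC_0→4.5:
  [0→1.5]: (0.0+804.7)/2 × 1.5 = 603.525
  [1.5→2.5]: (804.7+786.0)/2 × 1 = 795.35
  [2.5→4.5]: (786.0+544.9)/2 × 2 = 1330.9
  Sum = 2729.775 µg/L·h

AUC = 2730 µg/L·h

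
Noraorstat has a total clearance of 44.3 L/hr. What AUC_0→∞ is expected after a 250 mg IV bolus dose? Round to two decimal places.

AUC = 5.64 mg/L·hr

AUC_0→∞ = Dose_iv / CL
        = 250 / 44.3 = 5.64334 mg/L·hr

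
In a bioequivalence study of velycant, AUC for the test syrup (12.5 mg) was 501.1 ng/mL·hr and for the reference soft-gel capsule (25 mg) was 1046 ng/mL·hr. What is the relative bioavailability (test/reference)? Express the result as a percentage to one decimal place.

F_rel = 95.8%

F_rel = (AUC_test/D_test) / (AUC_ref/D_ref)
      = (501.1/12.5) / (1046/25)
      = 40.088 / 41.84 = 0.9581 = 95.81%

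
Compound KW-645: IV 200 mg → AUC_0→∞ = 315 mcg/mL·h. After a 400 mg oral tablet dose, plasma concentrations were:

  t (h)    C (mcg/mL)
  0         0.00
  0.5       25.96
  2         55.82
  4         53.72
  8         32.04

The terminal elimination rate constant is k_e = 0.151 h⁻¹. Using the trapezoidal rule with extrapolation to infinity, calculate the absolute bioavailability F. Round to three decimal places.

F = 0.891

Trapezoidal AUC_0→8 (oral tablet):
  [0→0.5]: (0.00+25.96)/2 × 0.5 = 6.49
  [0.5→2]: (25.96+55.82)/2 × 1.5 = 61.335
  [2→4]: (55.82+53.72)/2 × 2 = 109.54
  [4→8]: (53.72+32.04)/2 × 4 = 171.52
  Sum = 348.885 mcg/mL·h
Tail: C_last/k_e = 32.04/0.151 = 212.185
AUC_0→∞ (oral tablet) = 348.885 + 212.185 = 561.07 mcg/mL·h
F = (AUC_ev/D_ev)/(AUC_iv/D_iv) = (561.07/400)/(315/200) = 1.402675/1.575 = 0.8906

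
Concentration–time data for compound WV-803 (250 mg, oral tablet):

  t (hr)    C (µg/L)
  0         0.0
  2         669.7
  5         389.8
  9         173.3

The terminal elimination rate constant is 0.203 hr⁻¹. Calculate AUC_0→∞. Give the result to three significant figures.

AUC = 4240 µg/L·hr

Trapezoidal AUC_0→9:
  [0→2]: (0.0+669.7)/2 × 2 = 669.7
  [2→5]: (669.7+389.8)/2 × 3 = 1589.25
  [5→9]: (389.8+173.3)/2 × 4 = 1126.2
  Sum = 3385.15 µg/L·hr
Extrapolated tail: C_last / k_e = 173.3 / 0.203 = 853.695
AUC_0→∞ = 3385.15 + 853.695 = 4238.845 µg/L·hr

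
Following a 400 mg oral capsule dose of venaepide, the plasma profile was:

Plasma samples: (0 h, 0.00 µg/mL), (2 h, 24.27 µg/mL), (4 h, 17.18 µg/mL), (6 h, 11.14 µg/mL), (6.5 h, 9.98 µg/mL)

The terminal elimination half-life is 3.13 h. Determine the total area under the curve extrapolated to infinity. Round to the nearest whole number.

Trapezoidal AUC_0→6.5:
  [0→2]: (0.00+24.27)/2 × 2 = 24.27
  [2→4]: (24.27+17.18)/2 × 2 = 41.45
  [4→6]: (17.18+11.14)/2 × 2 = 28.32
  [6→6.5]: (11.14+9.98)/2 × 0.5 = 5.28
  Sum = 99.32 µg/mL·h
k_e = ln2 / t½ = 0.693147 / 3.13 = 0.2215 h^-1
Extrapolated tail: C_last / k_e = 9.98 / 0.2215 = 45.056
AUC_0→∞ = 99.32 + 45.056 = 144.376 µg/mL·h

AUC = 144 µg/mL·h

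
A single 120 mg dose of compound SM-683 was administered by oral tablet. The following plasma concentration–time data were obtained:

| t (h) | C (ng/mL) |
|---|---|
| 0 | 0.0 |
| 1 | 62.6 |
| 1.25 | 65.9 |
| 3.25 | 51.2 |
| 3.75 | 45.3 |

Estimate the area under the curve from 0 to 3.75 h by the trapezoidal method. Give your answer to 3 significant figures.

AUC = 189 ng/mL·h

Trapezoidal AUC_0→3.75:
  [0→1]: (0.0+62.6)/2 × 1 = 31.3
  [1→1.25]: (62.6+65.9)/2 × 0.25 = 16.0625
  [1.25→3.25]: (65.9+51.2)/2 × 2 = 117.1
  [3.25→3.75]: (51.2+45.3)/2 × 0.5 = 24.125
  Sum = 188.5875 ng/mL·h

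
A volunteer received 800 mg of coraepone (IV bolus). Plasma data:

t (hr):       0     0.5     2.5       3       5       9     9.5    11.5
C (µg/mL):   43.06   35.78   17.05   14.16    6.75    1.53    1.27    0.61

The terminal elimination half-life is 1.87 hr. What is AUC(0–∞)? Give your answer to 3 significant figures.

Trapezoidal AUC_0→11.5:
  [0→0.5]: (43.06+35.78)/2 × 0.5 = 19.71
  [0.5→2.5]: (35.78+17.05)/2 × 2 = 52.83
  [2.5→3]: (17.05+14.16)/2 × 0.5 = 7.8025
  [3→5]: (14.16+6.75)/2 × 2 = 20.91
  [5→9]: (6.75+1.53)/2 × 4 = 16.56
  [9→9.5]: (1.53+1.27)/2 × 0.5 = 0.7
  [9.5→11.5]: (1.27+0.61)/2 × 2 = 1.88
  Sum = 120.3925 µg/mL·hr
k_e = ln2 / t½ = 0.693147 / 1.87 = 0.3707 hr^-1
Extrapolated tail: C_last / k_e = 0.61 / 0.3707 = 1.646
AUC_0→∞ = 120.3925 + 1.646 = 122.0385 µg/mL·hr

AUC = 122 µg/mL·hr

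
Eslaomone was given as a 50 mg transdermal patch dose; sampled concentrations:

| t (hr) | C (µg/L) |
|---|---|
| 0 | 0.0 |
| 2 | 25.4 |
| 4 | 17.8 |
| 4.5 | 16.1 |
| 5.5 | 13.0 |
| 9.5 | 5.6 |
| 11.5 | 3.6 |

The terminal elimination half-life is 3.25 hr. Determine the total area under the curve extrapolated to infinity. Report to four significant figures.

AUC = 154.9 µg/L·hr

Trapezoidal AUC_0→11.5:
  [0→2]: (0.0+25.4)/2 × 2 = 25.4
  [2→4]: (25.4+17.8)/2 × 2 = 43.2
  [4→4.5]: (17.8+16.1)/2 × 0.5 = 8.475
  [4.5→5.5]: (16.1+13.0)/2 × 1 = 14.55
  [5.5→9.5]: (13.0+5.6)/2 × 4 = 37.2
  [9.5→11.5]: (5.6+3.6)/2 × 2 = 9.2
  Sum = 138.025 µg/L·hr
k_e = ln2 / t½ = 0.693147 / 3.25 = 0.2133 hr^-1
Extrapolated tail: C_last / k_e = 3.6 / 0.2133 = 16.878
AUC_0→∞ = 138.025 + 16.878 = 154.903 µg/L·hr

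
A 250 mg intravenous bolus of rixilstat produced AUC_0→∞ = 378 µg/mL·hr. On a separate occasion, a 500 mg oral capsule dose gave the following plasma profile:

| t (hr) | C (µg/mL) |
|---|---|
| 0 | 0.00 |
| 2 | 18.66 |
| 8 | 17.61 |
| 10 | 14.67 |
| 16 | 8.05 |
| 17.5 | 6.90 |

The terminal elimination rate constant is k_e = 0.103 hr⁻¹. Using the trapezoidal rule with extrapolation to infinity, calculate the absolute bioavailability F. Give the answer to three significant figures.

Trapezoidal AUC_0→17.5 (oral capsule):
  [0→2]: (0.00+18.66)/2 × 2 = 18.66
  [2→8]: (18.66+17.61)/2 × 6 = 108.81
  [8→10]: (17.61+14.67)/2 × 2 = 32.28
  [10→16]: (14.67+8.05)/2 × 6 = 68.16
  [16→17.5]: (8.05+6.90)/2 × 1.5 = 11.2125
  Sum = 239.1225 µg/mL·hr
Tail: C_last/k_e = 6.90/0.103 = 66.990
AUC_0→∞ (oral capsule) = 239.1225 + 66.990 = 306.1125 µg/mL·hr
F = (AUC_ev/D_ev)/(AUC_iv/D_iv) = (306.1125/500)/(378/250) = 0.612225/1.512 = 0.4049

F = 0.405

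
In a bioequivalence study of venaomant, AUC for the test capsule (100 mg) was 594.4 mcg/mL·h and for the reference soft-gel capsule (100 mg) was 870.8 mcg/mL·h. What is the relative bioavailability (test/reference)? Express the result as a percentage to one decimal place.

F_rel = (AUC_test/D_test) / (AUC_ref/D_ref)
      = (594.4/100) / (870.8/100)
      = 5.944 / 8.708 = 0.6826 = 68.26%

F_rel = 68.3%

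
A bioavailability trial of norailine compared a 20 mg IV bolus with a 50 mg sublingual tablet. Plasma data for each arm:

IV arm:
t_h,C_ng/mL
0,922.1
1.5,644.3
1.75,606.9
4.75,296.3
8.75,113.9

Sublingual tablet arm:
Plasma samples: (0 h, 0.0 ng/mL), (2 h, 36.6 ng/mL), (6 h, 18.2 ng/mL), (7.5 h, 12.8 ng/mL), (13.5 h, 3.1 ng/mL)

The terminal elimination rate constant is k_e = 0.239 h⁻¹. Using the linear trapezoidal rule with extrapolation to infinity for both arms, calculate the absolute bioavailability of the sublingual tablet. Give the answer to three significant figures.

Trapezoidal AUC_0→8.75 (IV):
  [0→1.5]: (922.1+644.3)/2 × 1.5 = 1174.8
  [1.5→1.75]: (644.3+606.9)/2 × 0.25 = 156.4
  [1.75→4.75]: (606.9+296.3)/2 × 3 = 1354.8
  [4.75→8.75]: (296.3+113.9)/2 × 4 = 820.4
  Sum = 3506.4 ng/mL·h
IV tail: 113.9/0.239 = 476.569; AUC_iv,0→∞ = 3506.4 + 476.569 = 3982.969 ng/mL·h
Trapezoidal AUC_0→13.5 (sublingual tablet):
  [0→2]: (0.0+36.6)/2 × 2 = 36.6
  [2→6]: (36.6+18.2)/2 × 4 = 109.6
  [6→7.5]: (18.2+12.8)/2 × 1.5 = 23.25
  [7.5→13.5]: (12.8+3.1)/2 × 6 = 47.7
  Sum = 217.15 ng/mL·h
sublingual tablet tail: 3.1/0.239 = 12.971; AUC_ev,0→∞ = 217.15 + 12.971 = 230.121 ng/mL·h
F = (AUC_ev/D_ev)/(AUC_iv/D_iv) = (230.121/50)/(3982.969/20) = 4.60242/199.14845 = 0.0231

F = 0.0231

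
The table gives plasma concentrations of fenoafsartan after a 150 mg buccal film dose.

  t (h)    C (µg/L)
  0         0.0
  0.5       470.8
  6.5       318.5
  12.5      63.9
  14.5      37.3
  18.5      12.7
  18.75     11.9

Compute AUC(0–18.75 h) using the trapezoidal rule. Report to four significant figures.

Trapezoidal AUC_0→18.75:
  [0→0.5]: (0.0+470.8)/2 × 0.5 = 117.7
  [0.5→6.5]: (470.8+318.5)/2 × 6 = 2367.9
  [6.5→12.5]: (318.5+63.9)/2 × 6 = 1147.2
  [12.5→14.5]: (63.9+37.3)/2 × 2 = 101.2
  [14.5→18.5]: (37.3+12.7)/2 × 4 = 100.0
  [18.5→18.75]: (12.7+11.9)/2 × 0.25 = 3.075
  Sum = 3837.075 µg/L·h

AUC = 3837 µg/L·h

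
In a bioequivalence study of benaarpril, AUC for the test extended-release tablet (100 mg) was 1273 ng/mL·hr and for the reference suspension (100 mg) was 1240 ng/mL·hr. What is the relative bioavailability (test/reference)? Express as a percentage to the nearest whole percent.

F_rel = (AUC_test/D_test) / (AUC_ref/D_ref)
      = (1273/100) / (1240/100)
      = 12.73 / 12.4 = 1.0266 = 102.66%

F_rel = 103%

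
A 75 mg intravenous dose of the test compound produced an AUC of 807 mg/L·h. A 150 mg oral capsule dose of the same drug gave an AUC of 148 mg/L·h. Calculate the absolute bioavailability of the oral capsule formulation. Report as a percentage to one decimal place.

F = 9.2%

F = (AUC_ev / D_ev) / (AUC_iv / D_iv)
  = (148/150) / (807/75)
  = 0.986667 / 10.76 = 0.0917
  = 9.17%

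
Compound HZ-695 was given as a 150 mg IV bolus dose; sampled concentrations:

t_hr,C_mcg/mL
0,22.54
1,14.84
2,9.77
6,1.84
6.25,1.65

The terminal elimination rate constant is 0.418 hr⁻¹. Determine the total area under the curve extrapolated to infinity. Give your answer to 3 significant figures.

AUC = 58.6 mcg/mL·hr

Trapezoidal AUC_0→6.25:
  [0→1]: (22.54+14.84)/2 × 1 = 18.69
  [1→2]: (14.84+9.77)/2 × 1 = 12.305
  [2→6]: (9.77+1.84)/2 × 4 = 23.22
  [6→6.25]: (1.84+1.65)/2 × 0.25 = 0.43625
  Sum = 54.65125 mcg/mL·hr
Extrapolated tail: C_last / k_e = 1.65 / 0.418 = 3.947
AUC_0→∞ = 54.65125 + 3.947 = 58.59825 mcg/mL·hr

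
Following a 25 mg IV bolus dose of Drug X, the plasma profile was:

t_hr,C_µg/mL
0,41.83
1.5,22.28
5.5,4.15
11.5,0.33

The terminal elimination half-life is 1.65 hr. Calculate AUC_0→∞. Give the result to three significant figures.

AUC = 115 µg/mL·hr

Trapezoidal AUC_0→11.5:
  [0→1.5]: (41.83+22.28)/2 × 1.5 = 48.0825
  [1.5→5.5]: (22.28+4.15)/2 × 4 = 52.86
  [5.5→11.5]: (4.15+0.33)/2 × 6 = 13.44
  Sum = 114.3825 µg/mL·hr
k_e = ln2 / t½ = 0.693147 / 1.65 = 0.4201 hr^-1
Extrapolated tail: C_last / k_e = 0.33 / 0.4201 = 0.786
AUC_0→∞ = 114.3825 + 0.786 = 115.1685 µg/mL·hr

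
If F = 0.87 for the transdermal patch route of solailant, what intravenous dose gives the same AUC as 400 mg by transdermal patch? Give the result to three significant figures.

Systemic exposure from an extravascular dose = F × D_ev, so the equivalent IV dose is F × D_ev.
D_iv = F × D_ev = 0.87 × 400 = 348 mg

D_iv = 348 mg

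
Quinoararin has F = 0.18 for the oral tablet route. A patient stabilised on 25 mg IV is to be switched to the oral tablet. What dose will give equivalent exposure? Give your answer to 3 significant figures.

For equal systemic exposure: F × D_ev = D_iv
D_ev = D_iv / F = 25 / 0.18 = 138.889 mg

D_oral = 139 mg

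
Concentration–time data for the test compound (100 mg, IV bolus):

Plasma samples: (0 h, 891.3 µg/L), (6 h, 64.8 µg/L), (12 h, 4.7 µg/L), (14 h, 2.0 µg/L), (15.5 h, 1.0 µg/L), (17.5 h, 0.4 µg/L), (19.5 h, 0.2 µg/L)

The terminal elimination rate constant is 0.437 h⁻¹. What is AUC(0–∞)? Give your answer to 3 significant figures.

Trapezoidal AUC_0→19.5:
  [0→6]: (891.3+64.8)/2 × 6 = 2868.3
  [6→12]: (64.8+4.7)/2 × 6 = 208.5
  [12→14]: (4.7+2.0)/2 × 2 = 6.7
  [14→15.5]: (2.0+1.0)/2 × 1.5 = 2.25
  [15.5→17.5]: (1.0+0.4)/2 × 2 = 1.4
  [17.5→19.5]: (0.4+0.2)/2 × 2 = 0.6
  Sum = 3087.75 µg/L·h
Extrapolated tail: C_last / k_e = 0.2 / 0.437 = 0.458
AUC_0→∞ = 3087.75 + 0.458 = 3088.208 µg/L·h

AUC = 3090 µg/L·h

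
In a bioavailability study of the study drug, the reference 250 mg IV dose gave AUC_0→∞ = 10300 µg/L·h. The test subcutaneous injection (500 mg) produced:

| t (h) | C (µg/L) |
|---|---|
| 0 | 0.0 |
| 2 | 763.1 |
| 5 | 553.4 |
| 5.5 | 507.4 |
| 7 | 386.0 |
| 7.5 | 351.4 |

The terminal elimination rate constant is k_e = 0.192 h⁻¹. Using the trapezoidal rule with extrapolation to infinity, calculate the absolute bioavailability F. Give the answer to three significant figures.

F = 0.276

Trapezoidal AUC_0→7.5 (subcutaneous injection):
  [0→2]: (0.0+763.1)/2 × 2 = 763.1
  [2→5]: (763.1+553.4)/2 × 3 = 1974.75
  [5→5.5]: (553.4+507.4)/2 × 0.5 = 265.2
  [5.5→7]: (507.4+386.0)/2 × 1.5 = 670.05
  [7→7.5]: (386.0+351.4)/2 × 0.5 = 184.35
  Sum = 3857.45 µg/L·h
Tail: C_last/k_e = 351.4/0.192 = 1830.208
AUC_0→∞ (subcutaneous injection) = 3857.45 + 1830.208 = 5687.658 µg/L·h
F = (AUC_ev/D_ev)/(AUC_iv/D_iv) = (5687.658/500)/(10300/250) = 11.375316/41.2 = 0.2761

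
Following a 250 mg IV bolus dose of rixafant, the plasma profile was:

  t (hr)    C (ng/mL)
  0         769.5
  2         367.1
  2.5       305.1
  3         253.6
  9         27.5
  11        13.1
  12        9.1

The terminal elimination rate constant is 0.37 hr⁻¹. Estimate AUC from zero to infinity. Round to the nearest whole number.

Trapezoidal AUC_0→12:
  [0→2]: (769.5+367.1)/2 × 2 = 1136.6
  [2→2.5]: (367.1+305.1)/2 × 0.5 = 168.05
  [2.5→3]: (305.1+253.6)/2 × 0.5 = 139.675
  [3→9]: (253.6+27.5)/2 × 6 = 843.3
  [9→11]: (27.5+13.1)/2 × 2 = 40.6
  [11→12]: (13.1+9.1)/2 × 1 = 11.1
  Sum = 2339.325 ng/mL·hr
Extrapolated tail: C_last / k_e = 9.1 / 0.37 = 24.595
AUC_0→∞ = 2339.325 + 24.595 = 2363.92 ng/mL·hr

AUC = 2364 ng/mL·hr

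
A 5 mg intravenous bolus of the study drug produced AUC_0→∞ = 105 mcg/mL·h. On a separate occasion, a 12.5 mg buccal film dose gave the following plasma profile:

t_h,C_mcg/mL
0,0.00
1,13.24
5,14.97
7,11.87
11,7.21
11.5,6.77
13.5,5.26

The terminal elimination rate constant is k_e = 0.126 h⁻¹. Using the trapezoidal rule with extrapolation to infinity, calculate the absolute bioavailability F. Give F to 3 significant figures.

Trapezoidal AUC_0→13.5 (buccal film):
  [0→1]: (0.00+13.24)/2 × 1 = 6.62
  [1→5]: (13.24+14.97)/2 × 4 = 56.42
  [5→7]: (14.97+11.87)/2 × 2 = 26.84
  [7→11]: (11.87+7.21)/2 × 4 = 38.16
  [11→11.5]: (7.21+6.77)/2 × 0.5 = 3.495
  [11.5→13.5]: (6.77+5.26)/2 × 2 = 12.03
  Sum = 143.565 mcg/mL·h
Tail: C_last/k_e = 5.26/0.126 = 41.746
AUC_0→∞ (buccal film) = 143.565 + 41.746 = 185.311 mcg/mL·h
F = (AUC_ev/D_ev)/(AUC_iv/D_iv) = (185.311/12.5)/(105/5) = 14.82488/21 = 0.7059

F = 0.706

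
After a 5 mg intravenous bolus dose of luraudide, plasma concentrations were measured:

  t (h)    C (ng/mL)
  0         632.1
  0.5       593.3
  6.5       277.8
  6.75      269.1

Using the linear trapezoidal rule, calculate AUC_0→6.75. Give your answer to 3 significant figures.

AUC = 2990 ng/mL·h

Trapezoidal AUC_0→6.75:
  [0→0.5]: (632.1+593.3)/2 × 0.5 = 306.35
  [0.5→6.5]: (593.3+277.8)/2 × 6 = 2613.3
  [6.5→6.75]: (277.8+269.1)/2 × 0.25 = 68.3625
  Sum = 2988.0125 ng/mL·h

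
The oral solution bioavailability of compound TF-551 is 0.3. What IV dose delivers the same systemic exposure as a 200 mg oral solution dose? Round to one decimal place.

Systemic exposure from an extravascular dose = F × D_ev, so the equivalent IV dose is F × D_ev.
D_iv = F × D_ev = 0.3 × 200 = 60 mg

D_iv = 60.0 mg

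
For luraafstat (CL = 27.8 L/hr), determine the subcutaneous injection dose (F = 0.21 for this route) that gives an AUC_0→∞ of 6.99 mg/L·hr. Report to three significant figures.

Dose = CL × AUC_0→∞ / F
     = 27.8 × 6.99 / 0.21 = 925.343 mg

Dose = 925 mg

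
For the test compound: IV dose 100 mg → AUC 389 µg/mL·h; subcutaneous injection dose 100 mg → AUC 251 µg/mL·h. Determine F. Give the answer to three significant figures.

F = (AUC_ev / D_ev) / (AUC_iv / D_iv)
  = (251/100) / (389/100)
  = 2.51 / 3.89 = 0.6452

F = 0.645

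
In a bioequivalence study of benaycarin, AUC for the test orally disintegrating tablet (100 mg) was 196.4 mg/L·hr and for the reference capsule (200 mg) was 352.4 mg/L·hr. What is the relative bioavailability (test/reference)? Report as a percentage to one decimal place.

F_rel = 111.5%

F_rel = (AUC_test/D_test) / (AUC_ref/D_ref)
      = (196.4/100) / (352.4/200)
      = 1.964 / 1.762 = 1.1146 = 111.46%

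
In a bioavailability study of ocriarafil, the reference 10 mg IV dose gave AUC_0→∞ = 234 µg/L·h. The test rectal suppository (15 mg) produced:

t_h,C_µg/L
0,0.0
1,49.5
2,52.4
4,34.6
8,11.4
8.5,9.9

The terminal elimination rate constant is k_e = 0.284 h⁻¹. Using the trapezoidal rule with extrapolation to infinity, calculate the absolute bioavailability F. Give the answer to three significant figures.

F = 0.840

Trapezoidal AUC_0→8.5 (rectal suppository):
  [0→1]: (0.0+49.5)/2 × 1 = 24.75
  [1→2]: (49.5+52.4)/2 × 1 = 50.95
  [2→4]: (52.4+34.6)/2 × 2 = 87.0
  [4→8]: (34.6+11.4)/2 × 4 = 92.0
  [8→8.5]: (11.4+9.9)/2 × 0.5 = 5.325
  Sum = 260.025 µg/L·h
Tail: C_last/k_e = 9.9/0.284 = 34.859
AUC_0→∞ (rectal suppository) = 260.025 + 34.859 = 294.884 µg/L·h
F = (AUC_ev/D_ev)/(AUC_iv/D_iv) = (294.884/15)/(234/10) = 19.6589/23.4 = 0.8401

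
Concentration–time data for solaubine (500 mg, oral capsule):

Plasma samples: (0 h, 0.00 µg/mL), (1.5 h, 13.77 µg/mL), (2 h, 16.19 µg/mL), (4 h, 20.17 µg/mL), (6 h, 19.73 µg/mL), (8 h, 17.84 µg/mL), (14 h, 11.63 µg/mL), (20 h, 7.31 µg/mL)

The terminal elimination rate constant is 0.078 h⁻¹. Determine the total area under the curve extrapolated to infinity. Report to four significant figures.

AUC = 370.6 µg/mL·h

Trapezoidal AUC_0→20:
  [0→1.5]: (0.00+13.77)/2 × 1.5 = 10.3275
  [1.5→2]: (13.77+16.19)/2 × 0.5 = 7.49
  [2→4]: (16.19+20.17)/2 × 2 = 36.36
  [4→6]: (20.17+19.73)/2 × 2 = 39.9
  [6→8]: (19.73+17.84)/2 × 2 = 37.57
  [8→14]: (17.84+11.63)/2 × 6 = 88.41
  [14→20]: (11.63+7.31)/2 × 6 = 56.82
  Sum = 276.8775 µg/mL·h
Extrapolated tail: C_last / k_e = 7.31 / 0.078 = 93.718
AUC_0→∞ = 276.8775 + 93.718 = 370.5955 µg/mL·h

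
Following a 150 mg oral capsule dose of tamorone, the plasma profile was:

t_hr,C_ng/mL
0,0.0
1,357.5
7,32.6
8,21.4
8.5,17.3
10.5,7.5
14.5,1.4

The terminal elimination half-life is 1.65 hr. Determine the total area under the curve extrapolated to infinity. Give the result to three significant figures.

Trapezoidal AUC_0→14.5:
  [0→1]: (0.0+357.5)/2 × 1 = 178.75
  [1→7]: (357.5+32.6)/2 × 6 = 1170.3
  [7→8]: (32.6+21.4)/2 × 1 = 27.0
  [8→8.5]: (21.4+17.3)/2 × 0.5 = 9.675
  [8.5→10.5]: (17.3+7.5)/2 × 2 = 24.8
  [10.5→14.5]: (7.5+1.4)/2 × 4 = 17.8
  Sum = 1428.325 ng/mL·hr
k_e = ln2 / t½ = 0.693147 / 1.65 = 0.4201 hr^-1
Extrapolated tail: C_last / k_e = 1.4 / 0.4201 = 3.333
AUC_0→∞ = 1428.325 + 3.333 = 1431.658 ng/mL·hr

AUC = 1430 ng/mL·hr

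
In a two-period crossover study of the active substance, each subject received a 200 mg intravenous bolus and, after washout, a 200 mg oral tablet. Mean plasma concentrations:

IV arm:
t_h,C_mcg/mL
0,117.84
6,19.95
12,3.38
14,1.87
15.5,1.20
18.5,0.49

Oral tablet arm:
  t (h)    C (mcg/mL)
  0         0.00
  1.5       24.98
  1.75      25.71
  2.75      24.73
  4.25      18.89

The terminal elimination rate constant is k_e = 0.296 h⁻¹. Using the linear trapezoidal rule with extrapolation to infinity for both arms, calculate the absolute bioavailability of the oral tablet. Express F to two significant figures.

F = 0.30

Trapezoidal AUC_0→18.5 (IV):
  [0→6]: (117.84+19.95)/2 × 6 = 413.37
  [6→12]: (19.95+3.38)/2 × 6 = 69.99
  [12→14]: (3.38+1.87)/2 × 2 = 5.25
  [14→15.5]: (1.87+1.20)/2 × 1.5 = 2.3025
  [15.5→18.5]: (1.20+0.49)/2 × 3 = 2.535
  Sum = 493.4475 mcg/mL·h
IV tail: 0.49/0.296 = 1.655; AUC_iv,0→∞ = 493.4475 + 1.655 = 495.1025 mcg/mL·h
Trapezoidal AUC_0→4.25 (oral tablet):
  [0→1.5]: (0.00+24.98)/2 × 1.5 = 18.735
  [1.5→1.75]: (24.98+25.71)/2 × 0.25 = 6.33625
  [1.75→2.75]: (25.71+24.73)/2 × 1 = 25.22
  [2.75→4.25]: (24.73+18.89)/2 × 1.5 = 32.715
  Sum = 83.00625 mcg/mL·h
oral tablet tail: 18.89/0.296 = 63.818; AUC_ev,0→∞ = 83.00625 + 63.818 = 146.82425 mcg/mL·h
F = (AUC_ev/D_ev)/(AUC_iv/D_iv) = (146.82425/200)/(495.1025/200) = 0.73412125/2.4755125 = 0.2966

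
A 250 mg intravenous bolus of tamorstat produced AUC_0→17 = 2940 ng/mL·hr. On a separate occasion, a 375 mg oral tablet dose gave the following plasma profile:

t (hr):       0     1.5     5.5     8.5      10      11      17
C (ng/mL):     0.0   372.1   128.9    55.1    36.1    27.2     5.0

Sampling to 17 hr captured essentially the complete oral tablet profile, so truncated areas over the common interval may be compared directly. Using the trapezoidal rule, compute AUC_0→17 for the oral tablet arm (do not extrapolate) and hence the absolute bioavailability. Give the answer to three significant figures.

Trapezoidal AUC_0→17 (oral tablet):
  [0→1.5]: (0.0+372.1)/2 × 1.5 = 279.075
  [1.5→5.5]: (372.1+128.9)/2 × 4 = 1002.0
  [5.5→8.5]: (128.9+55.1)/2 × 3 = 276.0
  [8.5→10]: (55.1+36.1)/2 × 1.5 = 68.4
  [10→11]: (36.1+27.2)/2 × 1 = 31.65
  [11→17]: (27.2+5.0)/2 × 6 = 96.6
  Sum = 1753.725 ng/mL·hr
F = (AUC_ev/D_ev)/(AUC_iv/D_iv) = (1753.725/375)/(2940/250) = 4.6766/11.76 = 0.3977

F = 0.398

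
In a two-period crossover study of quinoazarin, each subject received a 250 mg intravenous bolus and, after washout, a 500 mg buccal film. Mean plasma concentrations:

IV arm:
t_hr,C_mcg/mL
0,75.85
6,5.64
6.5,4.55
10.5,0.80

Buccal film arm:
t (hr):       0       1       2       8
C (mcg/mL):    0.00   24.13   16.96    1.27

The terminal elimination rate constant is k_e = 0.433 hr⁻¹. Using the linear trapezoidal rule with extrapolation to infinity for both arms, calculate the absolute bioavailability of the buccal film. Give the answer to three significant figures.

Trapezoidal AUC_0→10.5 (IV):
  [0→6]: (75.85+5.64)/2 × 6 = 244.47
  [6→6.5]: (5.64+4.55)/2 × 0.5 = 2.5475
  [6.5→10.5]: (4.55+0.80)/2 × 4 = 10.7
  Sum = 257.7175 mcg/mL·hr
IV tail: 0.80/0.433 = 1.848; AUC_iv,0→∞ = 257.7175 + 1.848 = 259.5655 mcg/mL·hr
Trapezoidal AUC_0→8 (buccal film):
  [0→1]: (0.00+24.13)/2 × 1 = 12.065
  [1→2]: (24.13+16.96)/2 × 1 = 20.545
  [2→8]: (16.96+1.27)/2 × 6 = 54.69
  Sum = 87.3 mcg/mL·hr
buccal film tail: 1.27/0.433 = 2.933; AUC_ev,0→∞ = 87.3 + 2.933 = 90.233 mcg/mL·hr
F = (AUC_ev/D_ev)/(AUC_iv/D_iv) = (90.233/500)/(259.5655/250) = 0.180466/1.038262 = 0.1738

F = 0.174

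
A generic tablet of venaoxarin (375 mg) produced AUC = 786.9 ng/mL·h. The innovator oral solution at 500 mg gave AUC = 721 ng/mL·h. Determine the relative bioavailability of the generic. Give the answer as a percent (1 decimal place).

F_rel = 145.5%

F_rel = (AUC_test/D_test) / (AUC_ref/D_ref)
      = (786.9/375) / (721/500)
      = 2.0984 / 1.442 = 1.4552 = 145.52%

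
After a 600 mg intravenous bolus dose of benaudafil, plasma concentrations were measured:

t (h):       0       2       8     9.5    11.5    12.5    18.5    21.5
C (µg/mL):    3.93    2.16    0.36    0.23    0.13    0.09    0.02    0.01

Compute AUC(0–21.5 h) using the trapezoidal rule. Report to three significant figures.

AUC = 14.9 µg/mL·h

Trapezoidal AUC_0→21.5:
  [0→2]: (3.93+2.16)/2 × 2 = 6.09
  [2→8]: (2.16+0.36)/2 × 6 = 7.56
  [8→9.5]: (0.36+0.23)/2 × 1.5 = 0.4425
  [9.5→11.5]: (0.23+0.13)/2 × 2 = 0.36
  [11.5→12.5]: (0.13+0.09)/2 × 1 = 0.11
  [12.5→18.5]: (0.09+0.02)/2 × 6 = 0.33
  [18.5→21.5]: (0.02+0.01)/2 × 3 = 0.045
  Sum = 14.9375 µg/mL·h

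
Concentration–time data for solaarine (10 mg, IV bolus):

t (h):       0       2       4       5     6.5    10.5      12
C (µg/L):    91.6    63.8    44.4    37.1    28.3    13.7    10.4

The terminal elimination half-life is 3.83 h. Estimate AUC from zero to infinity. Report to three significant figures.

Trapezoidal AUC_0→12:
  [0→2]: (91.6+63.8)/2 × 2 = 155.4
  [2→4]: (63.8+44.4)/2 × 2 = 108.2
  [4→5]: (44.4+37.1)/2 × 1 = 40.75
  [5→6.5]: (37.1+28.3)/2 × 1.5 = 49.05
  [6.5→10.5]: (28.3+13.7)/2 × 4 = 84.0
  [10.5→12]: (13.7+10.4)/2 × 1.5 = 18.075
  Sum = 455.475 µg/L·h
k_e = ln2 / t½ = 0.693147 / 3.83 = 0.1810 h^-1
Extrapolated tail: C_last / k_e = 10.4 / 0.181 = 57.459
AUC_0→∞ = 455.475 + 57.459 = 512.934 µg/L·h

AUC = 513 µg/L·h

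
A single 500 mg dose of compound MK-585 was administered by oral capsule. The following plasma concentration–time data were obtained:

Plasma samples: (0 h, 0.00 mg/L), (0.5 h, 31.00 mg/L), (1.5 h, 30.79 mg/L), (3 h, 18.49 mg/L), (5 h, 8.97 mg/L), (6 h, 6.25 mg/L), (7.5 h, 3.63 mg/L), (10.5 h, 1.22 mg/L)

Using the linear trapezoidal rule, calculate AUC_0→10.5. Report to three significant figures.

AUC = 125 mg/L·h

Trapezoidal AUC_0→10.5:
  [0→0.5]: (0.00+31.00)/2 × 0.5 = 7.75
  [0.5→1.5]: (31.00+30.79)/2 × 1 = 30.895
  [1.5→3]: (30.79+18.49)/2 × 1.5 = 36.96
  [3→5]: (18.49+8.97)/2 × 2 = 27.46
  [5→6]: (8.97+6.25)/2 × 1 = 7.61
  [6→7.5]: (6.25+3.63)/2 × 1.5 = 7.41
  [7.5→10.5]: (3.63+1.22)/2 × 3 = 7.275
  Sum = 125.36 mg/L·h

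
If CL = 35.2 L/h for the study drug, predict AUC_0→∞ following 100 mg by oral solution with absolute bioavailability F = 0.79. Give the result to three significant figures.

AUC = 2.24 mg/L·h

AUC_0→∞ = F × Dose / CL
        = 0.79 × 100 / 35.2 = 2.24432 mg/L·h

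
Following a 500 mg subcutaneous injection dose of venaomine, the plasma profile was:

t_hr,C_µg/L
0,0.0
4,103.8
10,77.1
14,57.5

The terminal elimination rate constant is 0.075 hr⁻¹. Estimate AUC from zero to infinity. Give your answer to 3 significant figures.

AUC = 1790 µg/L·hr

Trapezoidal AUC_0→14:
  [0→4]: (0.0+103.8)/2 × 4 = 207.6
  [4→10]: (103.8+77.1)/2 × 6 = 542.7
  [10→14]: (77.1+57.5)/2 × 4 = 269.2
  Sum = 1019.5 µg/L·hr
Extrapolated tail: C_last / k_e = 57.5 / 0.075 = 766.667
AUC_0→∞ = 1019.5 + 766.667 = 1786.167 µg/L·hr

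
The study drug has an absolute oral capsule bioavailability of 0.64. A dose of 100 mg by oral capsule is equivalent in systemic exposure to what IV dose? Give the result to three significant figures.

D_iv = 64.0 mg

Systemic exposure from an extravascular dose = F × D_ev, so the equivalent IV dose is F × D_ev.
D_iv = F × D_ev = 0.64 × 100 = 64 mg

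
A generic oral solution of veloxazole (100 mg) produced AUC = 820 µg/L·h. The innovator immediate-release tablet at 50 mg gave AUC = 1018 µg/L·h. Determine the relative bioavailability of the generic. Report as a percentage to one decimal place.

F_rel = (AUC_test/D_test) / (AUC_ref/D_ref)
      = (820/100) / (1018/50)
      = 8.2 / 20.36 = 0.4028 = 40.28%

F_rel = 40.3%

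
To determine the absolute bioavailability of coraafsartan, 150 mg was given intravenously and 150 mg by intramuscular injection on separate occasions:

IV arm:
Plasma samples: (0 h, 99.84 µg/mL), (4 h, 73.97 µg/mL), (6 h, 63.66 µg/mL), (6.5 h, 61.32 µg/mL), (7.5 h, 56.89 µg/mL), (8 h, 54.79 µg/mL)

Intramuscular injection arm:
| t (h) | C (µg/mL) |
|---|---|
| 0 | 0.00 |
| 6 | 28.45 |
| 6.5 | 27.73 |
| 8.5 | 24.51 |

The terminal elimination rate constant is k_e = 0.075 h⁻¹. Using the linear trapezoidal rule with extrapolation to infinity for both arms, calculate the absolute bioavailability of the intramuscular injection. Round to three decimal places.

Trapezoidal AUC_0→8 (IV):
  [0→4]: (99.84+73.97)/2 × 4 = 347.62
  [4→6]: (73.97+63.66)/2 × 2 = 137.63
  [6→6.5]: (63.66+61.32)/2 × 0.5 = 31.245
  [6.5→7.5]: (61.32+56.89)/2 × 1 = 59.105
  [7.5→8]: (56.89+54.79)/2 × 0.5 = 27.92
  Sum = 603.52 µg/mL·h
IV tail: 54.79/0.075 = 730.533; AUC_iv,0→∞ = 603.52 + 730.533 = 1334.053 µg/mL·h
Trapezoidal AUC_0→8.5 (intramuscular injection):
  [0→6]: (0.00+28.45)/2 × 6 = 85.35
  [6→6.5]: (28.45+27.73)/2 × 0.5 = 14.045
  [6.5→8.5]: (27.73+24.51)/2 × 2 = 52.24
  Sum = 151.635 µg/mL·h
intramuscular injection tail: 24.51/0.075 = 326.800; AUC_ev,0→∞ = 151.635 + 326.800 = 478.435 µg/mL·h
F = (AUC_ev/D_ev)/(AUC_iv/D_iv) = (478.435/150)/(1334.053/150) = 3.18957/8.89369 = 0.3586

F = 0.359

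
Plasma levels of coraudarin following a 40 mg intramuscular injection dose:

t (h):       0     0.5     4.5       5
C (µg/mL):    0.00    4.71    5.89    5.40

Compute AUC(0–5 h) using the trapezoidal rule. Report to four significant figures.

Trapezoidal AUC_0→5:
  [0→0.5]: (0.00+4.71)/2 × 0.5 = 1.1775
  [0.5→4.5]: (4.71+5.89)/2 × 4 = 21.2
  [4.5→5]: (5.89+5.40)/2 × 0.5 = 2.8225
  Sum = 25.2 µg/mL·h

AUC = 25.20 µg/mL·h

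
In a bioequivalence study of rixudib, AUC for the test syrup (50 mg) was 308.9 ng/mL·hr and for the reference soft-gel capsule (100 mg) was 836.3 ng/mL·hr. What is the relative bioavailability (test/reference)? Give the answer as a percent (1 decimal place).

F_rel = (AUC_test/D_test) / (AUC_ref/D_ref)
      = (308.9/50) / (836.3/100)
      = 6.178 / 8.363 = 0.7387 = 73.87%

F_rel = 73.9%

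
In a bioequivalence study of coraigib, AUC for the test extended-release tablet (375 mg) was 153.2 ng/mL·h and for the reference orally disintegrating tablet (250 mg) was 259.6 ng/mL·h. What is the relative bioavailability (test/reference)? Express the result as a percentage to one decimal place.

F_rel = (AUC_test/D_test) / (AUC_ref/D_ref)
      = (153.2/375) / (259.6/250)
      = 0.408533 / 1.0384 = 0.3934 = 39.34%

F_rel = 39.3%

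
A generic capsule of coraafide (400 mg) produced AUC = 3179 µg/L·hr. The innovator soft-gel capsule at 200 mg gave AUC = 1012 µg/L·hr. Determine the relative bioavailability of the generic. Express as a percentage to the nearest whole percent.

F_rel = 157%

F_rel = (AUC_test/D_test) / (AUC_ref/D_ref)
      = (3179/400) / (1012/200)
      = 7.9475 / 5.06 = 1.5707 = 157.07%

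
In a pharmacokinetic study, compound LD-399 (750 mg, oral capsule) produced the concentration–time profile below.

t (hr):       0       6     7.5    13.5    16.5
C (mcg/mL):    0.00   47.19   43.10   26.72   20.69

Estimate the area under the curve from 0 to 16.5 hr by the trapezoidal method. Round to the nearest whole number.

AUC = 490 mcg/mL·hr

Trapezoidal AUC_0→16.5:
  [0→6]: (0.00+47.19)/2 × 6 = 141.57
  [6→7.5]: (47.19+43.10)/2 × 1.5 = 67.7175
  [7.5→13.5]: (43.10+26.72)/2 × 6 = 209.46
  [13.5→16.5]: (26.72+20.69)/2 × 3 = 71.115
  Sum = 489.8625 mcg/mL·hr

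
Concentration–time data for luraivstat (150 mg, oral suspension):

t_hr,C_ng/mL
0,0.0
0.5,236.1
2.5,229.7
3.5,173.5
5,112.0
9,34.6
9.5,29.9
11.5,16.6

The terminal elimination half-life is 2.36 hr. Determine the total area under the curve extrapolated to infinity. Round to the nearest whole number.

Trapezoidal AUC_0→11.5:
  [0→0.5]: (0.0+236.1)/2 × 0.5 = 59.025
  [0.5→2.5]: (236.1+229.7)/2 × 2 = 465.8
  [2.5→3.5]: (229.7+173.5)/2 × 1 = 201.6
  [3.5→5]: (173.5+112.0)/2 × 1.5 = 214.125
  [5→9]: (112.0+34.6)/2 × 4 = 293.2
  [9→9.5]: (34.6+29.9)/2 × 0.5 = 16.125
  [9.5→11.5]: (29.9+16.6)/2 × 2 = 46.5
  Sum = 1296.375 ng/mL·hr
k_e = ln2 / t½ = 0.693147 / 2.36 = 0.2937 hr^-1
Extrapolated tail: C_last / k_e = 16.6 / 0.2937 = 56.520
AUC_0→∞ = 1296.375 + 56.520 = 1352.895 ng/mL·hr

AUC = 1353 ng/mL·hr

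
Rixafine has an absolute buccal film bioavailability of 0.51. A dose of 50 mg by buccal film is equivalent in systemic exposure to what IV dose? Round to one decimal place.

Systemic exposure from an extravascular dose = F × D_ev, so the equivalent IV dose is F × D_ev.
D_iv = F × D_ev = 0.51 × 50 = 25.5 mg

D_iv = 25.5 mg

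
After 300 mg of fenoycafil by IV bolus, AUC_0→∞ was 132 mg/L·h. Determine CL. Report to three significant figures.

CL = 2.27 L/h

CL = Dose_iv / AUC_0→∞
   = 300 / 132 = 2.27273 L/h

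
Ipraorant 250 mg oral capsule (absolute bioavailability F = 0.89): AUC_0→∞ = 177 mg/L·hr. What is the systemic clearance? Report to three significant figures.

CL = 1.26 L/hr

CL = F × Dose / AUC_0→∞
   = 0.89 × 250 / 177 = 1.25706 L/hr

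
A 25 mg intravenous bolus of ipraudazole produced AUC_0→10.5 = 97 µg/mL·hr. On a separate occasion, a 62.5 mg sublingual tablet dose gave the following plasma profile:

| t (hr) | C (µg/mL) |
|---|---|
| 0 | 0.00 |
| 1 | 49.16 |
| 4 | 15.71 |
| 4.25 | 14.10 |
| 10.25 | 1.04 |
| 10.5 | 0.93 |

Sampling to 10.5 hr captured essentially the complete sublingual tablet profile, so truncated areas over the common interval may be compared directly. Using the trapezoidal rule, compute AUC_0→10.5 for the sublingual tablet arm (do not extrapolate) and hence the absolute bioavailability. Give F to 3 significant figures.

Trapezoidal AUC_0→10.5 (sublingual tablet):
  [0→1]: (0.00+49.16)/2 × 1 = 24.58
  [1→4]: (49.16+15.71)/2 × 3 = 97.305
  [4→4.25]: (15.71+14.10)/2 × 0.25 = 3.72625
  [4.25→10.25]: (14.10+1.04)/2 × 6 = 45.42
  [10.25→10.5]: (1.04+0.93)/2 × 0.25 = 0.24625
  Sum = 171.2775 µg/mL·hr
F = (AUC_ev/D_ev)/(AUC_iv/D_iv) = (171.2775/62.5)/(97/25) = 2.74044/3.88 = 0.7063

F = 0.706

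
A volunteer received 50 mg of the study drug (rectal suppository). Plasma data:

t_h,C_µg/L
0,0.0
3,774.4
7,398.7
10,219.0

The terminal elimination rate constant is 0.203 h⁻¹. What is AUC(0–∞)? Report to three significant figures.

Trapezoidal AUC_0→10:
  [0→3]: (0.0+774.4)/2 × 3 = 1161.6
  [3→7]: (774.4+398.7)/2 × 4 = 2346.2
  [7→10]: (398.7+219.0)/2 × 3 = 926.55
  Sum = 4434.35 µg/L·h
Extrapolated tail: C_last / k_e = 219.0 / 0.203 = 1078.818
AUC_0→∞ = 4434.35 + 1078.818 = 5513.168 µg/L·h

AUC = 5510 µg/L·h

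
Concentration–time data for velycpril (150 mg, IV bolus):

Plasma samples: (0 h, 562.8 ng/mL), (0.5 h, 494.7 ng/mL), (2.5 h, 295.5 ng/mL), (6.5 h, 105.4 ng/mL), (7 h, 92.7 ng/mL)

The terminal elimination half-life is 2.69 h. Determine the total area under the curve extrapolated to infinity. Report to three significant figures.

AUC = 2270 ng/mL·h

Trapezoidal AUC_0→7:
  [0→0.5]: (562.8+494.7)/2 × 0.5 = 264.375
  [0.5→2.5]: (494.7+295.5)/2 × 2 = 790.2
  [2.5→6.5]: (295.5+105.4)/2 × 4 = 801.8
  [6.5→7]: (105.4+92.7)/2 × 0.5 = 49.525
  Sum = 1905.9 ng/mL·h
k_e = ln2 / t½ = 0.693147 / 2.69 = 0.2577 h^-1
Extrapolated tail: C_last / k_e = 92.7 / 0.2577 = 359.721
AUC_0→∞ = 1905.9 + 359.721 = 2265.621 ng/mL·h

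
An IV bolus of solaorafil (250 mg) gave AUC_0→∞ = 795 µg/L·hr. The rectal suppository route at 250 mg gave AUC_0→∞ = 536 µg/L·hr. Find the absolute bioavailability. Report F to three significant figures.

F = (AUC_ev / D_ev) / (AUC_iv / D_iv)
  = (536/250) / (795/250)
  = 2.144 / 3.18 = 0.6742

F = 0.674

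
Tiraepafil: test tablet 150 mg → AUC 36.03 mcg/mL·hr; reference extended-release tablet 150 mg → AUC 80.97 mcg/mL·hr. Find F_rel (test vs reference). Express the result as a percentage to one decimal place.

F_rel = (AUC_test/D_test) / (AUC_ref/D_ref)
      = (36.03/150) / (80.97/150)
      = 0.2402 / 0.5398 = 0.4450 = 44.50%

F_rel = 44.5%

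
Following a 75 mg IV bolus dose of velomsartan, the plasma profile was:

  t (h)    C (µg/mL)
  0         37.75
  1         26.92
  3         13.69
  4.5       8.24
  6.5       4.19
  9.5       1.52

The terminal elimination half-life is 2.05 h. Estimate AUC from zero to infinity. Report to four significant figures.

Trapezoidal AUC_0→9.5:
  [0→1]: (37.75+26.92)/2 × 1 = 32.335
  [1→3]: (26.92+13.69)/2 × 2 = 40.61
  [3→4.5]: (13.69+8.24)/2 × 1.5 = 16.4475
  [4.5→6.5]: (8.24+4.19)/2 × 2 = 12.43
  [6.5→9.5]: (4.19+1.52)/2 × 3 = 8.565
  Sum = 110.3875 µg/mL·h
k_e = ln2 / t½ = 0.693147 / 2.05 = 0.3381 h^-1
Extrapolated tail: C_last / k_e = 1.52 / 0.3381 = 4.496
AUC_0→∞ = 110.3875 + 4.496 = 114.8835 µg/mL·h

AUC = 114.9 µg/mL·h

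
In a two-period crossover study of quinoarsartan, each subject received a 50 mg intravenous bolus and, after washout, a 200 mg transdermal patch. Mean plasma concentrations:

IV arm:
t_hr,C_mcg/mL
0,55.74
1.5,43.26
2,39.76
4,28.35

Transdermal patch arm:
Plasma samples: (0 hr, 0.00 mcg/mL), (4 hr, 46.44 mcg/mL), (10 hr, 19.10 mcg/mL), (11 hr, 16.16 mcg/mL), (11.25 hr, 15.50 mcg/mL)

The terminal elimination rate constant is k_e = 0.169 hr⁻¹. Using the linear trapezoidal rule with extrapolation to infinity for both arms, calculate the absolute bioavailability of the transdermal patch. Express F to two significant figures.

Trapezoidal AUC_0→4 (IV):
  [0→1.5]: (55.74+43.26)/2 × 1.5 = 74.25
  [1.5→2]: (43.26+39.76)/2 × 0.5 = 20.755
  [2→4]: (39.76+28.35)/2 × 2 = 68.11
  Sum = 163.115 mcg/mL·hr
IV tail: 28.35/0.169 = 167.751; AUC_iv,0→∞ = 163.115 + 167.751 = 330.866 mcg/mL·hr
Trapezoidal AUC_0→11.25 (transdermal patch):
  [0→4]: (0.00+46.44)/2 × 4 = 92.88
  [4→10]: (46.44+19.10)/2 × 6 = 196.62
  [10→11]: (19.10+16.16)/2 × 1 = 17.63
  [11→11.25]: (16.16+15.50)/2 × 0.25 = 3.9575
  Sum = 311.0875 mcg/mL·hr
transdermal patch tail: 15.50/0.169 = 91.716; AUC_ev,0→∞ = 311.0875 + 91.716 = 402.8035 mcg/mL·hr
F = (AUC_ev/D_ev)/(AUC_iv/D_iv) = (402.8035/200)/(330.866/50) = 2.0140175/6.61732 = 0.3044

F = 0.30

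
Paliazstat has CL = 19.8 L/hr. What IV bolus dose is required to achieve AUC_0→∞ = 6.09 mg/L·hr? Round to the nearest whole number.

Dose = 121 mg

Dose_iv = CL × AUC_0→∞
     = 19.8 × 6.09 = 120.582 mg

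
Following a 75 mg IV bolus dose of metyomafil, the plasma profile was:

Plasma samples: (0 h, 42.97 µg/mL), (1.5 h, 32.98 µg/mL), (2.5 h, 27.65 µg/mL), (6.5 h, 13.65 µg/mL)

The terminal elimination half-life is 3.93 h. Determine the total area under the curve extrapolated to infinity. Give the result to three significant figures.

Trapezoidal AUC_0→6.5:
  [0→1.5]: (42.97+32.98)/2 × 1.5 = 56.9625
  [1.5→2.5]: (32.98+27.65)/2 × 1 = 30.315
  [2.5→6.5]: (27.65+13.65)/2 × 4 = 82.6
  Sum = 169.8775 µg/mL·h
k_e = ln2 / t½ = 0.693147 / 3.93 = 0.1764 h^-1
Extrapolated tail: C_last / k_e = 13.65 / 0.1764 = 77.381
AUC_0→∞ = 169.8775 + 77.381 = 247.2585 µg/mL·h

AUC = 247 µg/mL·h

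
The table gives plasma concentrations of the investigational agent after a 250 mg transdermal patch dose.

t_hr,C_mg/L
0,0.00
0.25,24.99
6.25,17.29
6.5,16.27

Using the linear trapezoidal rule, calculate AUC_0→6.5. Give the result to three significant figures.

Trapezoidal AUC_0→6.5:
  [0→0.25]: (0.00+24.99)/2 × 0.25 = 3.12375
  [0.25→6.25]: (24.99+17.29)/2 × 6 = 126.84
  [6.25→6.5]: (17.29+16.27)/2 × 0.25 = 4.195
  Sum = 134.15875 mg/L·hr

AUC = 134 mg/L·hr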